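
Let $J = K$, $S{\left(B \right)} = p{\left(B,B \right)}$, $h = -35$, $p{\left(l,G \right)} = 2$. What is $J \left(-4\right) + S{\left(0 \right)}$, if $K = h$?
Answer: $142$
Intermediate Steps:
$S{\left(B \right)} = 2$
$K = -35$
$J = -35$
$J \left(-4\right) + S{\left(0 \right)} = \left(-35\right) \left(-4\right) + 2 = 140 + 2 = 142$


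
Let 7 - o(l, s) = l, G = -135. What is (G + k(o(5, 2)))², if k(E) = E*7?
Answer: 14641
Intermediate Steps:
o(l, s) = 7 - l
k(E) = 7*E
(G + k(o(5, 2)))² = (-135 + 7*(7 - 1*5))² = (-135 + 7*(7 - 5))² = (-135 + 7*2)² = (-135 + 14)² = (-121)² = 14641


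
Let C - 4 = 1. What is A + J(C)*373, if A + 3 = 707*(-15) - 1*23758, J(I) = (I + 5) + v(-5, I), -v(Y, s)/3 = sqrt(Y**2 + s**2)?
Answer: -30636 - 5595*sqrt(2) ≈ -38549.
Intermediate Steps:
C = 5 (C = 4 + 1 = 5)
v(Y, s) = -3*sqrt(Y**2 + s**2)
J(I) = 5 + I - 3*sqrt(25 + I**2) (J(I) = (I + 5) - 3*sqrt((-5)**2 + I**2) = (5 + I) - 3*sqrt(25 + I**2) = 5 + I - 3*sqrt(25 + I**2))
A = -34366 (A = -3 + (707*(-15) - 1*23758) = -3 + (-10605 - 23758) = -3 - 34363 = -34366)
A + J(C)*373 = -34366 + (5 + 5 - 3*sqrt(25 + 5**2))*373 = -34366 + (5 + 5 - 3*sqrt(25 + 25))*373 = -34366 + (5 + 5 - 15*sqrt(2))*373 = -34366 + (10 - 15*sqrt(2))*373 = -34366 + (3730 - 5595*sqrt(2)) = -30636 - 5595*sqrt(2)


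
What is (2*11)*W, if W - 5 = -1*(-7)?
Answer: 264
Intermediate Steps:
W = 12 (W = 5 - 1*(-7) = 5 + 7 = 12)
(2*11)*W = (2*11)*12 = 22*12 = 264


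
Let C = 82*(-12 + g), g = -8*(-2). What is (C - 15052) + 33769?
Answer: 19045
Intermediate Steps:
g = 16
C = 328 (C = 82*(-12 + 16) = 82*4 = 328)
(C - 15052) + 33769 = (328 - 15052) + 33769 = -14724 + 33769 = 19045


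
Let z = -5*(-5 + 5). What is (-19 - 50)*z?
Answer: 0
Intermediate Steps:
z = 0 (z = -5*0 = 0)
(-19 - 50)*z = (-19 - 50)*0 = -69*0 = 0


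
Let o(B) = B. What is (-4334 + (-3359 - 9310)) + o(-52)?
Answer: -17055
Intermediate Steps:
(-4334 + (-3359 - 9310)) + o(-52) = (-4334 + (-3359 - 9310)) - 52 = (-4334 - 12669) - 52 = -17003 - 52 = -17055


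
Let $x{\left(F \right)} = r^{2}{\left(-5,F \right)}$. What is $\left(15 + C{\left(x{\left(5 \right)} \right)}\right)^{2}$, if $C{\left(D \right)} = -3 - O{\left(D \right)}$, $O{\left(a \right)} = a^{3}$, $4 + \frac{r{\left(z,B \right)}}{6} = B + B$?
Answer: $4738381286078840976$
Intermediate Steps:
$r{\left(z,B \right)} = -24 + 12 B$ ($r{\left(z,B \right)} = -24 + 6 \left(B + B\right) = -24 + 6 \cdot 2 B = -24 + 12 B$)
$x{\left(F \right)} = \left(-24 + 12 F\right)^{2}$
$C{\left(D \right)} = -3 - D^{3}$
$\left(15 + C{\left(x{\left(5 \right)} \right)}\right)^{2} = \left(15 - \left(3 + \left(144 \left(-2 + 5\right)^{2}\right)^{3}\right)\right)^{2} = \left(15 - \left(3 + \left(144 \cdot 3^{2}\right)^{3}\right)\right)^{2} = \left(15 - \left(3 + \left(144 \cdot 9\right)^{3}\right)\right)^{2} = \left(15 - 2176782339\right)^{2} = \left(-2176782324\right)^{2} = 4738381286078840976$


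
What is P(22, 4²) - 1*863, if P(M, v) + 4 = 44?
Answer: -823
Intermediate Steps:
P(M, v) = 40 (P(M, v) = -4 + 44 = 40)
P(22, 4²) - 1*863 = 40 - 1*863 = 40 - 863 = -823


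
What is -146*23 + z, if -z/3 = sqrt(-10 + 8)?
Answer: -3358 - 3*I*sqrt(2) ≈ -3358.0 - 4.2426*I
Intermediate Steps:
z = -3*I*sqrt(2) (z = -3*sqrt(-10 + 8) = -3*I*sqrt(2) ≈ -4.2426*I)
-146*23 + z = -146*23 - 3*I*sqrt(2) = -3358 - 3*I*sqrt(2)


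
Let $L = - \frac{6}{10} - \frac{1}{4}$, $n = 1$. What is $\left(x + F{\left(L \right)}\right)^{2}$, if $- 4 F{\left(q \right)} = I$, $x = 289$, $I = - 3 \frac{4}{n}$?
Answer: $85264$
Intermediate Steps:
$L = - \frac{17}{20}$ ($L = \left(-6\right) \frac{1}{10} - \frac{1}{4} = - \frac{3}{5} - \frac{1}{4} = - \frac{17}{20} \approx -0.85$)
$I = -12$ ($I = - 3 \cdot \frac{4}{1} = - 3 \cdot 4 \cdot 1 = \left(-3\right) 4 = -12$)
$F{\left(q \right)} = 3$ ($F{\left(q \right)} = \left(- \frac{1}{4}\right) \left(-12\right) = 3$)
$\left(x + F{\left(L \right)}\right)^{2} = \left(289 + 3\right)^{2} = 292^{2} = 85264$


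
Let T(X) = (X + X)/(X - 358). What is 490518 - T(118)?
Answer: 29431139/60 ≈ 4.9052e+5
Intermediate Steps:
T(X) = 2*X/(-358 + X) (T(X) = (2*X)/(-358 + X) = 2*X/(-358 + X))
490518 - T(118) = 490518 - 2*118/(-358 + 118) = 490518 - 2*118/(-240) = 490518 - 2*118*(-1)/240 = 490518 - 1*(-59/60) = 490518 + 59/60 = 29431139/60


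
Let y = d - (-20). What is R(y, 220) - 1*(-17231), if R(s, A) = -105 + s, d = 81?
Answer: 17227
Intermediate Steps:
y = 101 (y = 81 - (-20) = 81 - 1*(-20) = 81 + 20 = 101)
R(y, 220) - 1*(-17231) = (-105 + 101) - 1*(-17231) = -4 + 17231 = 17227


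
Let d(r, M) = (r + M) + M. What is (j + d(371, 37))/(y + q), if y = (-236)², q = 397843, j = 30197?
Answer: 30642/453539 ≈ 0.067562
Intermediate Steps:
d(r, M) = r + 2*M (d(r, M) = (M + r) + M = r + 2*M)
y = 55696
(j + d(371, 37))/(y + q) = (30197 + (371 + 2*37))/(55696 + 397843) = (30197 + (371 + 74))/453539 = (30197 + 445)*(1/453539) = 30642*(1/453539) = 30642/453539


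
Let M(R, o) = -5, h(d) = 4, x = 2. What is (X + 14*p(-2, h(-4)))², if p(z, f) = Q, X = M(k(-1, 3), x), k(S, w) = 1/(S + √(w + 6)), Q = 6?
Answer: 6241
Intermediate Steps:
k(S, w) = 1/(S + √(6 + w))
X = -5
p(z, f) = 6
(X + 14*p(-2, h(-4)))² = (-5 + 14*6)² = (-5 + 84)² = 79² = 6241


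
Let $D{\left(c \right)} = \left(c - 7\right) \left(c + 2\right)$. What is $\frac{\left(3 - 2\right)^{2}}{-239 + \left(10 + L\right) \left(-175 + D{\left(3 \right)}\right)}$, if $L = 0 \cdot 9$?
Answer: $- \frac{1}{2189} \approx -0.00045683$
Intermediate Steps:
$D{\left(c \right)} = \left(-7 + c\right) \left(2 + c\right)$
$L = 0$
$\frac{\left(3 - 2\right)^{2}}{-239 + \left(10 + L\right) \left(-175 + D{\left(3 \right)}\right)} = \frac{\left(3 - 2\right)^{2}}{-239 + \left(10 + 0\right) \left(-175 - \left(29 - 9\right)\right)} = \frac{1^{2}}{-239 + 10 \left(-175 - 20\right)} = \frac{1}{-239 + 10 \left(-175 - 20\right)} 1 = \frac{1}{-239 + 10 \left(-195\right)} 1 = \frac{1}{-239 - 1950} \cdot 1 = \frac{1}{-2189} \cdot 1 = \left(- \frac{1}{2189}\right) 1 = - \frac{1}{2189}$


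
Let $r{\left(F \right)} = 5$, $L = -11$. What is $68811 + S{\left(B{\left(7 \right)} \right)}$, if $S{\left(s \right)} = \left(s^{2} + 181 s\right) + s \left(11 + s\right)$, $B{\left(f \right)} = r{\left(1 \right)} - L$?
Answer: $72395$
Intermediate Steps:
$B{\left(f \right)} = 16$ ($B{\left(f \right)} = 5 - -11 = 5 + 11 = 16$)
$S{\left(s \right)} = s^{2} + 181 s + s \left(11 + s\right)$
$68811 + S{\left(B{\left(7 \right)} \right)} = 68811 + 2 \cdot 16 \left(96 + 16\right) = 68811 + 2 \cdot 16 \cdot 112 = 68811 + 3584 = 72395$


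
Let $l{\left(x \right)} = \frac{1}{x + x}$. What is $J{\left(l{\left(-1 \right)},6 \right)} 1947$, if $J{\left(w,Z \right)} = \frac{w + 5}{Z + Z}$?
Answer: $\frac{5841}{8} \approx 730.13$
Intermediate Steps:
$l{\left(x \right)} = \frac{1}{2 x}$
$J{\left(w,Z \right)} = \frac{5 + w}{2 Z}$
$J{\left(l{\left(-1 \right)},6 \right)} 1947 = \frac{5 + \frac{1}{2 \left(-1\right)}}{2 \cdot 6} \cdot 1947 = \frac{1}{2} \cdot \frac{1}{6} \left(5 + \frac{1}{2} \left(-1\right)\right) 1947 = \frac{1}{2} \cdot \frac{1}{6} \left(5 - \frac{1}{2}\right) 1947 = \frac{1}{2} \cdot \frac{1}{6} \cdot \frac{9}{2} \cdot 1947 = \frac{3}{8} \cdot 1947 = \frac{5841}{8}$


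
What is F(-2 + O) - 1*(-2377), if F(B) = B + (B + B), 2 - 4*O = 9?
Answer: 9463/4 ≈ 2365.8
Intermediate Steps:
O = -7/4 (O = ½ - ¼*9 = ½ - 9/4 = -7/4 ≈ -1.7500)
F(B) = 3*B (F(B) = B + 2*B = 3*B)
F(-2 + O) - 1*(-2377) = 3*(-2 - 7/4) - 1*(-2377) = 3*(-15/4) + 2377 = -45/4 + 2377 = 9463/4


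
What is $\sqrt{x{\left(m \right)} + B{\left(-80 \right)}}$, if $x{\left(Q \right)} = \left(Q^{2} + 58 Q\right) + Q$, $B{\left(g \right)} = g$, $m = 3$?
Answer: $\sqrt{106} \approx 10.296$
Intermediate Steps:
$x{\left(Q \right)} = Q^{2} + 59 Q$
$\sqrt{x{\left(m \right)} + B{\left(-80 \right)}} = \sqrt{3 \left(59 + 3\right) - 80} = \sqrt{3 \cdot 62 - 80} = \sqrt{186 - 80} = \sqrt{106}$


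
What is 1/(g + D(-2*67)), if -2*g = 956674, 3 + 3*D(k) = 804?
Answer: -1/478070 ≈ -2.0917e-6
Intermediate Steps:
D(k) = 267 (D(k) = -1 + (⅓)*804 = -1 + 268 = 267)
g = -478337 (g = -½*956674 = -478337)
1/(g + D(-2*67)) = 1/(-478337 + 267) = 1/(-478070) = -1/478070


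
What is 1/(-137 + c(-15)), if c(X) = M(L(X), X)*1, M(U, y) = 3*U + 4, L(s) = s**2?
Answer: 1/542 ≈ 0.0018450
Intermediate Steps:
M(U, y) = 4 + 3*U
c(X) = 4 + 3*X**2 (c(X) = (4 + 3*X**2)*1 = 4 + 3*X**2)
1/(-137 + c(-15)) = 1/(-137 + (4 + 3*(-15)**2)) = 1/(-137 + (4 + 3*225)) = 1/(-137 + (4 + 675)) = 1/(-137 + 679) = 1/542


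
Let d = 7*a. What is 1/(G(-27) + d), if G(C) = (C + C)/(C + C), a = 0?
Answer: 1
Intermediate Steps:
d = 0 (d = 7*0 = 0)
G(C) = 1 (G(C) = (2*C)/((2*C)) = (2*C)*(1/(2*C)) = 1)
1/(G(-27) + d) = 1/(1 + 0) = 1/1 = 1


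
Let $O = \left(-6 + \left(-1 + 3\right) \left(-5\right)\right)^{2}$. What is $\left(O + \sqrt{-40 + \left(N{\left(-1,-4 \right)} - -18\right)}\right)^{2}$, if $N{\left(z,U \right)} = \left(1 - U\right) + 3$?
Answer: $\left(256 + i \sqrt{14}\right)^{2} \approx 65522.0 + 1915.7 i$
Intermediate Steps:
$N{\left(z,U \right)} = 4 - U$
$O = 256$ ($O = \left(-6 + 2 \left(-5\right)\right)^{2} = \left(-6 - 10\right)^{2} = \left(-16\right)^{2} = 256$)
$\left(O + \sqrt{-40 + \left(N{\left(-1,-4 \right)} - -18\right)}\right)^{2} = \left(256 + \sqrt{-40 + \left(\left(4 - -4\right) - -18\right)}\right)^{2} = \left(256 + \sqrt{-40 + \left(\left(4 + 4\right) + 18\right)}\right)^{2} = \left(256 + \sqrt{-40 + \left(8 + 18\right)}\right)^{2} = \left(256 + \sqrt{-40 + 26}\right)^{2} = \left(256 + \sqrt{-14}\right)^{2} = \left(256 + i \sqrt{14}\right)^{2}$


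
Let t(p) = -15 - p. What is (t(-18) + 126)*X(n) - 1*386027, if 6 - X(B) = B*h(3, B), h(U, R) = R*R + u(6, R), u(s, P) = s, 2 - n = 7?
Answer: -365258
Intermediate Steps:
n = -5 (n = 2 - 1*7 = 2 - 7 = -5)
h(U, R) = 6 + R**2 (h(U, R) = R*R + 6 = R**2 + 6 = 6 + R**2)
X(B) = 6 - B*(6 + B**2)
(t(-18) + 126)*X(n) - 1*386027 = ((-15 - 1*(-18)) + 126)*(6 - 1*(-5)*(6 + (-5)**2)) - 1*386027 = ((-15 + 18) + 126)*(6 - 1*(-5)*(6 + 25)) - 386027 = (3 + 126)*(6 - 1*(-5)*31) - 386027 = 129*(6 + 155) - 386027 = 129*161 - 386027 = 20769 - 386027 = -365258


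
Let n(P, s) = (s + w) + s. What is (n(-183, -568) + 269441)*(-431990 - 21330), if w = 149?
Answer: -121695567280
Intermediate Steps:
n(P, s) = 149 + 2*s (n(P, s) = (s + 149) + s = (149 + s) + s = 149 + 2*s)
(n(-183, -568) + 269441)*(-431990 - 21330) = ((149 + 2*(-568)) + 269441)*(-431990 - 21330) = ((149 - 1136) + 269441)*(-453320) = (-987 + 269441)*(-453320) = 268454*(-453320) = -121695567280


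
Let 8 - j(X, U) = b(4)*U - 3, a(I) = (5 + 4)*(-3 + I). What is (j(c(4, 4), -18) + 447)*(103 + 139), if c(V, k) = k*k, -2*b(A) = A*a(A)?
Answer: 32428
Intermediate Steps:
a(I) = -27 + 9*I (a(I) = 9*(-3 + I) = -27 + 9*I)
b(A) = -A*(-27 + 9*A)/2
c(V, k) = k**2
j(X, U) = 11 + 18*U (j(X, U) = 8 - (((9/2)*4*(3 - 1*4))*U - 3) = 8 - (((9/2)*4*(3 - 4))*U - 3) = 8 - (((9/2)*4*(-1))*U - 3) = 8 - (-18*U - 3) = 8 - (-3 - 18*U) = 8 + (3 + 18*U) = 11 + 18*U)
(j(c(4, 4), -18) + 447)*(103 + 139) = ((11 + 18*(-18)) + 447)*(103 + 139) = ((11 - 324) + 447)*242 = (-313 + 447)*242 = 134*242 = 32428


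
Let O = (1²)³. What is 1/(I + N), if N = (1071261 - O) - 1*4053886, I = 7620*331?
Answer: -1/460406 ≈ -2.1720e-6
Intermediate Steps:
O = 1 (O = 1³ = 1)
I = 2522220
N = -2982626 (N = (1071261 - 1*1) - 1*4053886 = (1071261 - 1) - 4053886 = 1071260 - 4053886 = -2982626)
1/(I + N) = 1/(2522220 - 2982626) = 1/(-460406) = -1/460406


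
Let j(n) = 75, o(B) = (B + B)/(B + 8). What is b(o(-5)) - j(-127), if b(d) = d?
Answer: -235/3 ≈ -78.333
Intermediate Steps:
o(B) = 2*B/(8 + B) (o(B) = (2*B)/(8 + B) = 2*B/(8 + B))
b(o(-5)) - j(-127) = 2*(-5)/(8 - 5) - 1*75 = 2*(-5)/3 - 75 = 2*(-5)*(1/3) - 75 = -10/3 - 75 = -235/3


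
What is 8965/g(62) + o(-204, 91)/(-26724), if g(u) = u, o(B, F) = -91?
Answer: 119793151/828444 ≈ 144.60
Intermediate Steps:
8965/g(62) + o(-204, 91)/(-26724) = 8965/62 - 91/(-26724) = 8965*(1/62) - 91*(-1/26724) = 8965/62 + 91/26724 = 119793151/828444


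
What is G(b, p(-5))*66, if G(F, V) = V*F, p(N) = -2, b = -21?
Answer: 2772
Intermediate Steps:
G(F, V) = F*V
G(b, p(-5))*66 = -21*(-2)*66 = 42*66 = 2772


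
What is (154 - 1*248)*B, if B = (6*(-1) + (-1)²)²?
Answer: -2350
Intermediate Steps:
B = 25 (B = (-6 + 1)² = (-5)² = 25)
(154 - 1*248)*B = (154 - 1*248)*25 = (154 - 248)*25 = -94*25 = -2350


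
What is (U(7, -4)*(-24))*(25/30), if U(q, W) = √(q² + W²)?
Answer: -20*√65 ≈ -161.25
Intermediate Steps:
U(q, W) = √(W² + q²)
(U(7, -4)*(-24))*(25/30) = (√((-4)² + 7²)*(-24))*(25/30) = (√(16 + 49)*(-24))*(25*(1/30)) = (√65*(-24))*(⅚) = -24*√65*(⅚) = -20*√65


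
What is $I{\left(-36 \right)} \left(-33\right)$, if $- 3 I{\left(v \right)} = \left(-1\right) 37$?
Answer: $-407$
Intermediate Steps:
$I{\left(v \right)} = \frac{37}{3}$ ($I{\left(v \right)} = - \frac{\left(-1\right) 37}{3} = \left(- \frac{1}{3}\right) \left(-37\right) = \frac{37}{3}$)
$I{\left(-36 \right)} \left(-33\right) = \frac{37}{3} \left(-33\right) = -407$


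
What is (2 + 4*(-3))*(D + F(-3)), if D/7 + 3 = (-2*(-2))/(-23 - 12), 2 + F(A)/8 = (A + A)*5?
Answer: 2778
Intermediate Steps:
F(A) = -16 + 80*A (F(A) = -16 + 8*((A + A)*5) = -16 + 8*((2*A)*5) = -16 + 8*(10*A) = -16 + 80*A)
D = -109/5 (D = -21 + 7*((-2*(-2))/(-23 - 12)) = -21 + 7*(4/(-35)) = -21 + 7*(4*(-1/35)) = -21 + 7*(-4/35) = -21 - ⅘ = -109/5 ≈ -21.800)
(2 + 4*(-3))*(D + F(-3)) = (2 + 4*(-3))*(-109/5 + (-16 + 80*(-3))) = (2 - 12)*(-109/5 + (-16 - 240)) = -10*(-109/5 - 256) = -10*(-1389/5) = 2778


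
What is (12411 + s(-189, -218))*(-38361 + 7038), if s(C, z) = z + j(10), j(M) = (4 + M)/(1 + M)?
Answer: -4201573251/11 ≈ -3.8196e+8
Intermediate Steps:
j(M) = (4 + M)/(1 + M)
s(C, z) = 14/11 + z (s(C, z) = z + (4 + 10)/(1 + 10) = z + 14/11 = 14/11 + z)
(12411 + s(-189, -218))*(-38361 + 7038) = (12411 + (14/11 - 218))*(-38361 + 7038) = (12411 - 2384/11)*(-31323) = (134137/11)*(-31323) = -4201573251/11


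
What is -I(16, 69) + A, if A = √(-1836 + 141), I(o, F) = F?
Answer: -69 + I*√1695 ≈ -69.0 + 41.17*I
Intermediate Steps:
A = I*√1695 (A = √(-1695) = I*√1695 ≈ 41.17*I)
-I(16, 69) + A = -1*69 + I*√1695 = -69 + I*√1695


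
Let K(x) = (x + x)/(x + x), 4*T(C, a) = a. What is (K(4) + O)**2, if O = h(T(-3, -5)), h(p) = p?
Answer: 1/16 ≈ 0.062500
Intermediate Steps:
T(C, a) = a/4
K(x) = 1 (K(x) = (2*x)/((2*x)) = (2*x)*(1/(2*x)) = 1)
O = -5/4 (O = (1/4)*(-5) = -5/4 ≈ -1.2500)
(K(4) + O)**2 = (1 - 5/4)**2 = (-1/4)**2 = 1/16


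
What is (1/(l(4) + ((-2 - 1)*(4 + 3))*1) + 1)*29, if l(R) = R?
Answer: 464/17 ≈ 27.294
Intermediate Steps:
(1/(l(4) + ((-2 - 1)*(4 + 3))*1) + 1)*29 = (1/(4 + ((-2 - 1)*(4 + 3))*1) + 1)*29 = (1/(4 - 3*7*1) + 1)*29 = (1/(4 - 21*1) + 1)*29 = (1/(4 - 21) + 1)*29 = (1/(-17) + 1)*29 = (-1/17 + 1)*29 = (16/17)*29 = 464/17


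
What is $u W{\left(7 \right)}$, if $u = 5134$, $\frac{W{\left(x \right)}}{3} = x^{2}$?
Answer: $754698$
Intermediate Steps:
$W{\left(x \right)} = 3 x^{2}$
$u W{\left(7 \right)} = 5134 \cdot 3 \cdot 7^{2} = 5134 \cdot 3 \cdot 49 = 5134 \cdot 147 = 754698$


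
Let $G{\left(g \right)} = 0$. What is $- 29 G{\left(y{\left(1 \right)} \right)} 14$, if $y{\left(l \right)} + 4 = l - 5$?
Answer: $0$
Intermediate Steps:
$y{\left(l \right)} = -9 + l$ ($y{\left(l \right)} = -4 + \left(l - 5\right) = -4 + \left(-5 + l\right) = -9 + l$)
$- 29 G{\left(y{\left(1 \right)} \right)} 14 = \left(-29\right) 0 \cdot 14 = 0 \cdot 14 = 0$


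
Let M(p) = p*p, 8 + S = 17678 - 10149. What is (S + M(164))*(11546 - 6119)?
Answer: 186781059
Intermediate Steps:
S = 7521 (S = -8 + (17678 - 10149) = -8 + 7529 = 7521)
M(p) = p²
(S + M(164))*(11546 - 6119) = (7521 + 164²)*(11546 - 6119) = (7521 + 26896)*5427 = 34417*5427 = 186781059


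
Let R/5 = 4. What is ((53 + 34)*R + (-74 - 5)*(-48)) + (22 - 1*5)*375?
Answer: 11907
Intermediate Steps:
R = 20 (R = 5*4 = 20)
((53 + 34)*R + (-74 - 5)*(-48)) + (22 - 1*5)*375 = ((53 + 34)*20 + (-74 - 5)*(-48)) + (22 - 1*5)*375 = (87*20 - 79*(-48)) + (22 - 5)*375 = (1740 + 3792) + 17*375 = 5532 + 6375 = 11907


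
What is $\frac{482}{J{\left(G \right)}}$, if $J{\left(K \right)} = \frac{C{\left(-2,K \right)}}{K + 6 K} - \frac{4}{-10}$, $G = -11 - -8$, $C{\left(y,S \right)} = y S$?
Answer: $\frac{8435}{2} \approx 4217.5$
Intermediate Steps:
$C{\left(y,S \right)} = S y$
$G = -3$ ($G = -11 + 8 = -3$)
$J{\left(K \right)} = \frac{4}{35}$ ($J{\left(K \right)} = \frac{K \left(-2\right)}{K + 6 K} - \frac{4}{-10} = \frac{\left(-2\right) K}{7 K} - - \frac{2}{5} = - 2 K \frac{1}{7 K} + \frac{2}{5} = - \frac{2}{7} + \frac{2}{5} = \frac{4}{35}$)
$\frac{482}{J{\left(G \right)}} = \frac{482}{\frac{4}{35}} = 482 \cdot \frac{35}{4} = \frac{8435}{2}$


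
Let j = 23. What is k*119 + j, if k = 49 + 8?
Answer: 6806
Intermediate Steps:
k = 57
k*119 + j = 57*119 + 23 = 6783 + 23 = 6806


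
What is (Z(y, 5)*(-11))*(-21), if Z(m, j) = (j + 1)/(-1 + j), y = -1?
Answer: 693/2 ≈ 346.50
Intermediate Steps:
Z(m, j) = (1 + j)/(-1 + j)
(Z(y, 5)*(-11))*(-21) = (((1 + 5)/(-1 + 5))*(-11))*(-21) = ((6/4)*(-11))*(-21) = (((¼)*6)*(-11))*(-21) = ((3/2)*(-11))*(-21) = -33/2*(-21) = 693/2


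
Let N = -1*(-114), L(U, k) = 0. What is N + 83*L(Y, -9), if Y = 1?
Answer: 114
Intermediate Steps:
N = 114
N + 83*L(Y, -9) = 114 + 83*0 = 114 + 0 = 114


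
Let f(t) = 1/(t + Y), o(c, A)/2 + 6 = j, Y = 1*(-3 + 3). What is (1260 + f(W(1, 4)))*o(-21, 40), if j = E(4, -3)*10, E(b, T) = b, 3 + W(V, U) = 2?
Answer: 85612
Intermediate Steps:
W(V, U) = -1 (W(V, U) = -3 + 2 = -1)
j = 40 (j = 4*10 = 40)
Y = 0 (Y = 1*0 = 0)
o(c, A) = 68 (o(c, A) = -12 + 2*40 = -12 + 80 = 68)
f(t) = 1/t (f(t) = 1/(t + 0) = 1/t)
(1260 + f(W(1, 4)))*o(-21, 40) = (1260 + 1/(-1))*68 = (1260 - 1)*68 = 1259*68 = 85612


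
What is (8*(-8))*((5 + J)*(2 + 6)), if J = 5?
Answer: -5120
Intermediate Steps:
(8*(-8))*((5 + J)*(2 + 6)) = (8*(-8))*((5 + 5)*(2 + 6)) = -640*8 = -64*80 = -5120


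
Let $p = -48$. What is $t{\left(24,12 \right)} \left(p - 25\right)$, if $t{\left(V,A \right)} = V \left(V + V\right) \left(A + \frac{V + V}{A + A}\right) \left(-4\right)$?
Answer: $4709376$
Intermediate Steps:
$t{\left(V,A \right)} = - 8 V^{2} \left(A + \frac{V}{A}\right)$ ($t{\left(V,A \right)} = V 2 V \left(A + \frac{2 V}{2 A}\right) \left(-4\right) = V 2 V \left(A + 2 V \frac{1}{2 A}\right) \left(-4\right) = V 2 V \left(A + \frac{V}{A}\right) \left(-4\right) = 2 V^{2} \left(A + \frac{V}{A}\right) \left(-4\right) = - 8 V^{2} \left(A + \frac{V}{A}\right)$)
$t{\left(24,12 \right)} \left(p - 25\right) = \frac{8 \cdot 24^{2} \left(\left(-1\right) 24 - 12^{2}\right)}{12} \left(-48 - 25\right) = 8 \cdot \frac{1}{12} \cdot 576 \left(-24 - 144\right) \left(-73\right) = 8 \cdot \frac{1}{12} \cdot 576 \left(-168\right) \left(-73\right) = \left(-64512\right) \left(-73\right) = 4709376$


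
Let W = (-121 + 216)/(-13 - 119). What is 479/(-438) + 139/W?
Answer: -8081929/41610 ≈ -194.23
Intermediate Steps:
W = -95/132 (W = 95/(-132) = 95*(-1/132) = -95/132 ≈ -0.71970)
479/(-438) + 139/W = 479/(-438) + 139/(-95/132) = 479*(-1/438) + 139*(-132/95) = -479/438 - 18348/95 = -8081929/41610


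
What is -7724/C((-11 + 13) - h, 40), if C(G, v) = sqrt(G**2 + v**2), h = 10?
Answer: -1931*sqrt(26)/52 ≈ -189.35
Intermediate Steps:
-7724/C((-11 + 13) - h, 40) = -7724/sqrt(((-11 + 13) - 1*10)**2 + 40**2) = -7724/sqrt((2 - 10)**2 + 1600) = -7724/sqrt((-8)**2 + 1600) = -7724/sqrt(64 + 1600) = -7724*sqrt(26)/208 = -1931*sqrt(26)/52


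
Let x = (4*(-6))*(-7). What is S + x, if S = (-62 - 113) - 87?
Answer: -94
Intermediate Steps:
S = -262 (S = -175 - 87 = -262)
x = 168 (x = -24*(-7) = 168)
S + x = -262 + 168 = -94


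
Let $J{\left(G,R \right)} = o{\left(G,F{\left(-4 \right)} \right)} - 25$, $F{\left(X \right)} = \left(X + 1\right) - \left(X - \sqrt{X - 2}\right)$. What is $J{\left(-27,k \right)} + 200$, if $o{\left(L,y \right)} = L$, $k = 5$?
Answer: $148$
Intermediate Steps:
$F{\left(X \right)} = 1 + \sqrt{-2 + X}$ ($F{\left(X \right)} = \left(1 + X\right) - \left(X - \sqrt{-2 + X}\right) = 1 + \sqrt{-2 + X}$)
$J{\left(G,R \right)} = -25 + G$ ($J{\left(G,R \right)} = G - 25 = -25 + G$)
$J{\left(-27,k \right)} + 200 = \left(-25 - 27\right) + 200 = -52 + 200 = 148$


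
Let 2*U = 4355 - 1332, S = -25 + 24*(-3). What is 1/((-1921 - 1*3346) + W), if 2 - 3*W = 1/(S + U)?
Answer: -8487/44695373 ≈ -0.00018989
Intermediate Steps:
S = -97 (S = -25 - 72 = -97)
U = 3023/2 (U = (4355 - 1332)/2 = (1/2)*3023 = 3023/2 ≈ 1511.5)
W = 5656/8487 (W = 2/3 - 1/(3*(-97 + 3023/2)) = 2/3 - 1/(3*2829/2) = 2/3 - 1/3*2/2829 = 2/3 - 2/8487 = 5656/8487 ≈ 0.66643)
1/((-1921 - 1*3346) + W) = 1/((-1921 - 1*3346) + 5656/8487) = 1/((-1921 - 3346) + 5656/8487) = 1/(-5267 + 5656/8487) = 1/(-44695373/8487) = -8487/44695373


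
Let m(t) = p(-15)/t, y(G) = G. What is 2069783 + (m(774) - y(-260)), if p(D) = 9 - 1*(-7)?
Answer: 801106649/387 ≈ 2.0700e+6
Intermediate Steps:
p(D) = 16 (p(D) = 9 + 7 = 16)
m(t) = 16/t
2069783 + (m(774) - y(-260)) = 2069783 + (16/774 - 1*(-260)) = 2069783 + (16*(1/774) + 260) = 2069783 + (8/387 + 260) = 2069783 + 100628/387 = 801106649/387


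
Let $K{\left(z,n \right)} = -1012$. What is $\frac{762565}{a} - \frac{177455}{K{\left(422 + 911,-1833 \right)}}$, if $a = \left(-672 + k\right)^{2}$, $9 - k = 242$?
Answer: $\frac{29222359431}{165770660} \approx 176.28$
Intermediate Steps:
$k = -233$ ($k = 9 - 242 = -233$)
$a = 819025$ ($a = \left(-672 - 233\right)^{2} = \left(-905\right)^{2} = 819025$)
$\frac{762565}{a} - \frac{177455}{K{\left(422 + 911,-1833 \right)}} = \frac{762565}{819025} - \frac{177455}{-1012} = 762565 \cdot \frac{1}{819025} - - \frac{177455}{1012} = \frac{152513}{163805} + \frac{177455}{1012} = \frac{29222359431}{165770660}$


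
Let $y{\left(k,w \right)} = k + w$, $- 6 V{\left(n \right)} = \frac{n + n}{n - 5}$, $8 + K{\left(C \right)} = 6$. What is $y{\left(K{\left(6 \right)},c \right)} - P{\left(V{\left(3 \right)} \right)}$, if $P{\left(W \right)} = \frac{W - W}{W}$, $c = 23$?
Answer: $21$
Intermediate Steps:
$K{\left(C \right)} = -2$ ($K{\left(C \right)} = -8 + 6 = -2$)
$V{\left(n \right)} = - \frac{n}{3 \left(-5 + n\right)}$ ($V{\left(n \right)} = - \frac{\left(n + n\right) \frac{1}{n - 5}}{6} = - \frac{2 n \frac{1}{-5 + n}}{6} = - \frac{n}{3 \left(-5 + n\right)}$)
$P{\left(W \right)} = 0$ ($P{\left(W \right)} = \frac{0}{W} = 0$)
$y{\left(K{\left(6 \right)},c \right)} - P{\left(V{\left(3 \right)} \right)} = \left(-2 + 23\right) - 0 = 21 + 0 = 21$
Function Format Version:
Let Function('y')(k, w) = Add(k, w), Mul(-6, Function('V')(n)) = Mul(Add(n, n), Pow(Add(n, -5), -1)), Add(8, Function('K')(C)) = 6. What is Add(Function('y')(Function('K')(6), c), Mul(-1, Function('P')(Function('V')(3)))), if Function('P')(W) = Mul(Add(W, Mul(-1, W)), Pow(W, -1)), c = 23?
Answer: 21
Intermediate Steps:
Function('K')(C) = -2 (Function('K')(C) = Add(-8, 6) = -2)
Function('V')(n) = Mul(Rational(-1, 3), n, Pow(Add(-5, n), -1)) (Function('V')(n) = Mul(Rational(-1, 6), Mul(Add(n, n), Pow(Add(n, -5), -1))) = Mul(Rational(-1, 6), Mul(Mul(2, n), Pow(Add(-5, n), -1))) = Mul(Rational(-1, 6), Mul(2, n, Pow(Add(-5, n), -1))) = Mul(Rational(-1, 3), n, Pow(Add(-5, n), -1)))
Function('P')(W) = 0 (Function('P')(W) = Mul(0, Pow(W, -1)) = 0)
Add(Function('y')(Function('K')(6), c), Mul(-1, Function('P')(Function('V')(3)))) = Add(Add(-2, 23), Mul(-1, 0)) = Add(21, 0) = 21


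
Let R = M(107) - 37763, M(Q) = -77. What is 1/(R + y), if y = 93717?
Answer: 1/55877 ≈ 1.7896e-5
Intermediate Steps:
R = -37840 (R = -77 - 37763 = -37840)
1/(R + y) = 1/(-37840 + 93717) = 1/55877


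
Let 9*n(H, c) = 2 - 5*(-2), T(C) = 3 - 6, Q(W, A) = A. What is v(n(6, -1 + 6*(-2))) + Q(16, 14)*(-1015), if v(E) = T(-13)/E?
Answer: -56849/4 ≈ -14212.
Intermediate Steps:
T(C) = -3
n(H, c) = 4/3 (n(H, c) = (2 - 5*(-2))/9 = (2 + 10)/9 = (1/9)*12 = 4/3)
v(E) = -3/E
v(n(6, -1 + 6*(-2))) + Q(16, 14)*(-1015) = -3/4/3 + 14*(-1015) = -3*3/4 - 14210 = -9/4 - 14210 = -56849/4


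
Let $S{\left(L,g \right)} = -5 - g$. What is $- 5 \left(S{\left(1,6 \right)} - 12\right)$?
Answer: $115$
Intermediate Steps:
$- 5 \left(S{\left(1,6 \right)} - 12\right) = - 5 \left(\left(-5 - 6\right) - 12\right) = - 5 \left(-11 - 12\right) = \left(-5\right) \left(-23\right) = 115$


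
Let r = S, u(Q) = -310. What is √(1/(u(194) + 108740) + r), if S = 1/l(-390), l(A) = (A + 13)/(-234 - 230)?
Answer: √2445487823870/1409590 ≈ 1.1094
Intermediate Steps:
l(A) = -13/464 - A/464 (l(A) = (13 + A)/(-464) = (13 + A)*(-1/464) = -13/464 - A/464)
S = 16/13 (S = 1/(-13/464 - 1/464*(-390)) = 1/(-13/464 + 195/232) = 1/(13/16) = 16/13 ≈ 1.2308)
r = 16/13 ≈ 1.2308
√(1/(u(194) + 108740) + r) = √(1/(-310 + 108740) + 16/13) = √(1/108430 + 16/13) = √(1734893/1409590) = √2445487823870/1409590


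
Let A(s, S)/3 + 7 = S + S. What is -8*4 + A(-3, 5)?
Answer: -23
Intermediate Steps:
A(s, S) = -21 + 6*S (A(s, S) = -21 + 3*(S + S) = -21 + 3*(2*S) = -21 + 6*S)
-8*4 + A(-3, 5) = -8*4 + (-21 + 6*5) = -32 + (-21 + 30) = -32 + 9 = -23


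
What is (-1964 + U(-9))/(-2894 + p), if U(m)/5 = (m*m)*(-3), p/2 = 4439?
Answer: -17/32 ≈ -0.53125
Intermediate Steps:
p = 8878 (p = 2*4439 = 8878)
U(m) = -15*m**2 (U(m) = 5*((m*m)*(-3)) = 5*(m**2*(-3)) = 5*(-3*m**2) = -15*m**2)
(-1964 + U(-9))/(-2894 + p) = (-1964 - 15*(-9)**2)/(-2894 + 8878) = (-1964 - 15*81)/5984 = (-1964 - 1215)*(1/5984) = -3179*1/5984 = -17/32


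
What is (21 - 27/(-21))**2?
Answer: 24336/49 ≈ 496.65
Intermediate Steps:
(21 - 27/(-21))**2 = (21 - 27*(-1/21))**2 = (21 + 9/7)**2 = (156/7)**2 = 24336/49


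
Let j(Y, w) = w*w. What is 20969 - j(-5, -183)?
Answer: -12520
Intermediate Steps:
j(Y, w) = w**2
20969 - j(-5, -183) = 20969 - 1*(-183)**2 = 20969 - 1*33489 = 20969 - 33489 = -12520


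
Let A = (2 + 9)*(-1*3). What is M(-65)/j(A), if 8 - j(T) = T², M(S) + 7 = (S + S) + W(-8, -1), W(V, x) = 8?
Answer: 129/1081 ≈ 0.11933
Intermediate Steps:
A = -33 (A = 11*(-3) = -33)
M(S) = 1 + 2*S (M(S) = -7 + ((S + S) + 8) = -7 + (2*S + 8) = -7 + (8 + 2*S) = 1 + 2*S)
j(T) = 8 - T²
M(-65)/j(A) = (1 + 2*(-65))/(8 - 1*(-33)²) = (1 - 130)/(8 - 1*1089) = -129/(8 - 1089) = -129/(-1081) = -129*(-1/1081) = 129/1081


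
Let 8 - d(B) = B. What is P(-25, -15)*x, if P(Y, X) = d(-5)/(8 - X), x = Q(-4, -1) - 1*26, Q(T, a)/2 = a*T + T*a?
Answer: -130/23 ≈ -5.6522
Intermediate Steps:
Q(T, a) = 4*T*a (Q(T, a) = 2*(a*T + T*a) = 2*(T*a + T*a) = 2*(2*T*a) = 4*T*a)
d(B) = 8 - B
x = -10 (x = 4*(-4)*(-1) - 1*26 = 16 - 26 = -10)
P(Y, X) = 13/(8 - X) (P(Y, X) = (8 - 1*(-5))/(8 - X) = (8 + 5)/(8 - X) = 13/(8 - X))
P(-25, -15)*x = -13/(-8 - 15)*(-10) = -13/(-23)*(-10) = -13*(-1/23)*(-10) = (13/23)*(-10) = -130/23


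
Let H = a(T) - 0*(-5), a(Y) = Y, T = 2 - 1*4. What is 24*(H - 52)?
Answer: -1296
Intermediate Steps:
T = -2 (T = 2 - 4 = -2)
H = -2 (H = -2 - 0*(-5) = -2 - 1*0 = -2 + 0 = -2)
24*(H - 52) = 24*(-2 - 52) = 24*(-54) = -1296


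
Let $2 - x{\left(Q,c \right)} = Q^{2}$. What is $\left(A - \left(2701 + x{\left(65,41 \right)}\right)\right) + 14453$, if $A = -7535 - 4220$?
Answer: $4220$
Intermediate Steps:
$A = -11755$
$x{\left(Q,c \right)} = 2 - Q^{2}$
$\left(A - \left(2701 + x{\left(65,41 \right)}\right)\right) + 14453 = \left(-11755 - \left(2703 - 4225\right)\right) + 14453 = \left(-11755 - -1522\right) + 14453 = \left(-11755 + \left(-2701 + 4223\right)\right) + 14453 = \left(-11755 + 1522\right) + 14453 = -10233 + 14453 = 4220$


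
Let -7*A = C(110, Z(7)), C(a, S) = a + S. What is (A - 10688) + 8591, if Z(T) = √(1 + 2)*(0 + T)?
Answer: -14789/7 - √3 ≈ -2114.4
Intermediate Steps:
Z(T) = T*√3 (Z(T) = √3*T = T*√3)
C(a, S) = S + a
A = -110/7 - √3 (A = -(7*√3 + 110)/7 = -(110 + 7*√3)/7 = -110/7 - √3 ≈ -17.446)
(A - 10688) + 8591 = ((-110/7 - √3) - 10688) + 8591 = (-74926/7 - √3) + 8591 = -14789/7 - √3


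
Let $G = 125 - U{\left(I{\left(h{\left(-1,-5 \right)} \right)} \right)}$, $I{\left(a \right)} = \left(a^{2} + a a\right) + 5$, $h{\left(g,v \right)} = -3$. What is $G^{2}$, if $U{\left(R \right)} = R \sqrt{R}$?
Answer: $27792 - 5750 \sqrt{23} \approx 215.97$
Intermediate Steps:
$I{\left(a \right)} = 5 + 2 a^{2}$ ($I{\left(a \right)} = \left(a^{2} + a^{2}\right) + 5 = 2 a^{2} + 5 = 5 + 2 a^{2}$)
$U{\left(R \right)} = R^{\frac{3}{2}}$
$G = 125 - 23 \sqrt{23}$ ($G = 125 - \left(5 + 2 \left(-3\right)^{2}\right)^{\frac{3}{2}} = 125 - \left(5 + 2 \cdot 9\right)^{\frac{3}{2}} = 125 - \left(5 + 18\right)^{\frac{3}{2}} = 125 - 23^{\frac{3}{2}} = 125 - 23 \sqrt{23} \approx 14.696$)
$G^{2} = \left(125 - 23 \sqrt{23}\right)^{2}$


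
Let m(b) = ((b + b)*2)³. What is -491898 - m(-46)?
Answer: 5737606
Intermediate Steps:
m(b) = 64*b³ (m(b) = ((2*b)*2)³ = (4*b)³ = 64*b³)
-491898 - m(-46) = -491898 - 64*(-46)³ = -491898 - 64*(-97336) = -491898 - 1*(-6229504) = -491898 + 6229504 = 5737606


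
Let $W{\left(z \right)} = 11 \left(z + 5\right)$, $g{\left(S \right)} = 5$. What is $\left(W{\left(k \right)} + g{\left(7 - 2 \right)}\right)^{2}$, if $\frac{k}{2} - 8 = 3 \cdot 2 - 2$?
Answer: $104976$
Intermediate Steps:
$k = 24$ ($k = 16 + 2 \left(3 \cdot 2 - 2\right) = 16 + 2 \left(6 - 2\right) = 16 + 2 \cdot 4 = 16 + 8 = 24$)
$W{\left(z \right)} = 55 + 11 z$ ($W{\left(z \right)} = 11 \left(5 + z\right) = 55 + 11 z$)
$\left(W{\left(k \right)} + g{\left(7 - 2 \right)}\right)^{2} = \left(\left(55 + 11 \cdot 24\right) + 5\right)^{2} = \left(\left(55 + 264\right) + 5\right)^{2} = \left(319 + 5\right)^{2} = 324^{2} = 104976$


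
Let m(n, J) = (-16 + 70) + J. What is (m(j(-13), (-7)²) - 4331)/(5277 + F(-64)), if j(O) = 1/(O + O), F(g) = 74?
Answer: -4228/5351 ≈ -0.79013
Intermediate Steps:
j(O) = 1/(2*O)
m(n, J) = 54 + J
(m(j(-13), (-7)²) - 4331)/(5277 + F(-64)) = ((54 + (-7)²) - 4331)/(5277 + 74) = ((54 + 49) - 4331)/5351 = (103 - 4331)*(1/5351) = -4228*1/5351 = -4228/5351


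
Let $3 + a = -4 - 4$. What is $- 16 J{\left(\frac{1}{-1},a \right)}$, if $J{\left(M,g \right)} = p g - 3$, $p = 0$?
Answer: $48$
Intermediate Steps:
$a = -11$ ($a = -3 - 8 = -11$)
$J{\left(M,g \right)} = -3$ ($J{\left(M,g \right)} = 0 g - 3 = 0 - 3 = -3$)
$- 16 J{\left(\frac{1}{-1},a \right)} = \left(-16\right) \left(-3\right) = 48$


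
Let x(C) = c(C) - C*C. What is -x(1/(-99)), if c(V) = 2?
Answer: -19601/9801 ≈ -1.9999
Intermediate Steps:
x(C) = 2 - C² (x(C) = 2 - C*C = 2 - C²)
-x(1/(-99)) = -(2 - (1/(-99))²) = -(2 - (-1/99)²) = -(2 - 1*1/9801) = -(2 - 1/9801) = -1*19601/9801 = -19601/9801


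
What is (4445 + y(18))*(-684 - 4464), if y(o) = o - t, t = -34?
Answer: -23150556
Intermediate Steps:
y(o) = 34 + o (y(o) = o - 1*(-34) = o + 34 = 34 + o)
(4445 + y(18))*(-684 - 4464) = (4445 + (34 + 18))*(-684 - 4464) = (4445 + 52)*(-5148) = 4497*(-5148) = -23150556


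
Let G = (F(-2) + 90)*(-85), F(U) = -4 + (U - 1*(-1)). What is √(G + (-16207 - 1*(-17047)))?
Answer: I*√6385 ≈ 79.906*I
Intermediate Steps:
F(U) = -3 + U (F(U) = -4 + (U + 1) = -4 + (1 + U) = -3 + U)
G = -7225 (G = ((-3 - 2) + 90)*(-85) = (-5 + 90)*(-85) = 85*(-85) = -7225)
√(G + (-16207 - 1*(-17047))) = √(-7225 + (-16207 - 1*(-17047))) = √(-7225 + (-16207 + 17047)) = √(-7225 + 840) = √(-6385) = I*√6385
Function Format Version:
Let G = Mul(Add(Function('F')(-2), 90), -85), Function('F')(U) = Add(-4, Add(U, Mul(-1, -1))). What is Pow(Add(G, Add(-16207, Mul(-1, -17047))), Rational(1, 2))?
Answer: Mul(I, Pow(6385, Rational(1, 2))) ≈ Mul(79.906, I)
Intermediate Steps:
Function('F')(U) = Add(-3, U) (Function('F')(U) = Add(-4, Add(U, 1)) = Add(-4, Add(1, U)) = Add(-3, U))
G = -7225 (G = Mul(Add(Add(-3, -2), 90), -85) = Mul(Add(-5, 90), -85) = Mul(85, -85) = -7225)
Pow(Add(G, Add(-16207, Mul(-1, -17047))), Rational(1, 2)) = Pow(Add(-7225, Add(-16207, Mul(-1, -17047))), Rational(1, 2)) = Pow(Add(-7225, Add(-16207, 17047)), Rational(1, 2)) = Pow(Add(-7225, 840), Rational(1, 2)) = Pow(-6385, Rational(1, 2)) = Mul(I, Pow(6385, Rational(1, 2)))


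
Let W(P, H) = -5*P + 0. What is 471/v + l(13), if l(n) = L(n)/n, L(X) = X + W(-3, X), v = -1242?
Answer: 9551/5382 ≈ 1.7746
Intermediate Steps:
W(P, H) = -5*P
L(X) = 15 + X (L(X) = X - 5*(-3) = X + 15 = 15 + X)
l(n) = (15 + n)/n
471/v + l(13) = 471/(-1242) + (15 + 13)/13 = 471*(-1/1242) + (1/13)*28 = -157/414 + 28/13 = 9551/5382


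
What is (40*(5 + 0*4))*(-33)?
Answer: -6600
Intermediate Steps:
(40*(5 + 0*4))*(-33) = (40*(5 + 0))*(-33) = (40*5)*(-33) = 200*(-33) = -6600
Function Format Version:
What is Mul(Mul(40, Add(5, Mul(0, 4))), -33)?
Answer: -6600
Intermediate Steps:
Mul(Mul(40, Add(5, Mul(0, 4))), -33) = Mul(Mul(40, Add(5, 0)), -33) = Mul(Mul(40, 5), -33) = Mul(200, -33) = -6600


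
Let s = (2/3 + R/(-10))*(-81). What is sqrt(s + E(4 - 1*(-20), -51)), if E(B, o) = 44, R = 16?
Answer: sqrt(2990)/5 ≈ 10.936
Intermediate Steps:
s = 378/5 (s = (2/3 + 16/(-10))*(-81) = (2*(1/3) + 16*(-1/10))*(-81) = (2/3 - 8/5)*(-81) = -14/15*(-81) = 378/5 ≈ 75.600)
sqrt(s + E(4 - 1*(-20), -51)) = sqrt(378/5 + 44) = sqrt(598/5) = sqrt(2990)/5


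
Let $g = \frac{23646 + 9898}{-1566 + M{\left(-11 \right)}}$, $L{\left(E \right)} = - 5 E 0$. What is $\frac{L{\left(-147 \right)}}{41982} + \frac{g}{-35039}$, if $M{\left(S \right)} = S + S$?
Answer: $\frac{8386}{13910483} \approx 0.00060285$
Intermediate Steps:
$L{\left(E \right)} = 0$
$M{\left(S \right)} = 2 S$
$g = - \frac{8386}{397}$ ($g = \frac{23646 + 9898}{-1566 + 2 \left(-11\right)} = \frac{33544}{-1566 - 22} = \frac{33544}{-1588} = 33544 \left(- \frac{1}{1588}\right) = - \frac{8386}{397} \approx -21.123$)
$\frac{L{\left(-147 \right)}}{41982} + \frac{g}{-35039} = \frac{0}{41982} - \frac{8386}{397 \left(-35039\right)} = 0 \cdot \frac{1}{41982} - - \frac{8386}{13910483} = 0 + \frac{8386}{13910483} = \frac{8386}{13910483}$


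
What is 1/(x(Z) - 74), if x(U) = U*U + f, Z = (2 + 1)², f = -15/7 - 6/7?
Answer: ¼ ≈ 0.25000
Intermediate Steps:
f = -3 (f = -15*⅐ - 6*⅐ = -15/7 - 6/7 = -3)
Z = 9 (Z = 3² = 9)
x(U) = -3 + U² (x(U) = U*U - 3 = U² - 3 = -3 + U²)
1/(x(Z) - 74) = 1/((-3 + 9²) - 74) = 1/((-3 + 81) - 74) = 1/(78 - 74) = 1/4 = ¼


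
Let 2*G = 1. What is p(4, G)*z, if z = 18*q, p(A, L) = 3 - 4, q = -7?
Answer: 126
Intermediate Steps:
G = ½ (G = (½)*1 = ½ ≈ 0.50000)
p(A, L) = -1
z = -126 (z = 18*(-7) = -126)
p(4, G)*z = -1*(-126) = 126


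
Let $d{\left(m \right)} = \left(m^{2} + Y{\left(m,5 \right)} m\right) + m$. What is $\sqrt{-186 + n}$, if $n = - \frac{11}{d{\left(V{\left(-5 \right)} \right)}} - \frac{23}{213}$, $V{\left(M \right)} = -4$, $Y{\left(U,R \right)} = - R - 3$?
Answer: $\frac{i \sqrt{33819501}}{426} \approx 13.651 i$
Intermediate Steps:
$Y{\left(U,R \right)} = -3 - R$
$d{\left(m \right)} = m^{2} - 7 m$ ($d{\left(m \right)} = \left(m^{2} + \left(-3 - 5\right) m\right) + m = \left(m^{2} - 8 m\right) + m = m^{2} - 7 m$)
$n = - \frac{305}{852}$ ($n = - \frac{11}{\left(-4\right) \left(-7 - 4\right)} - \frac{23}{213} = - \frac{11}{\left(-4\right) \left(-11\right)} - \frac{23}{213} = - \frac{11}{44} - \frac{23}{213} = \left(-11\right) \frac{1}{44} - \frac{23}{213} = - \frac{1}{4} - \frac{23}{213} = - \frac{305}{852} \approx -0.35798$)
$\sqrt{-186 + n} = \sqrt{-186 - \frac{305}{852}} = \sqrt{- \frac{158777}{852}} = \frac{i \sqrt{33819501}}{426}$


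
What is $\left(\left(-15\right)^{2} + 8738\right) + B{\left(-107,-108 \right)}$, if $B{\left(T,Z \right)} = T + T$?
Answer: $8749$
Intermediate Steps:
$B{\left(T,Z \right)} = 2 T$
$\left(\left(-15\right)^{2} + 8738\right) + B{\left(-107,-108 \right)} = \left(\left(-15\right)^{2} + 8738\right) + 2 \left(-107\right) = \left(225 + 8738\right) - 214 = 8963 - 214 = 8749$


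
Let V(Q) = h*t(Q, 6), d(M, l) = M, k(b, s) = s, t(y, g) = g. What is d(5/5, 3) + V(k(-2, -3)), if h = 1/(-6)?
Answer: 0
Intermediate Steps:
h = -⅙ ≈ -0.16667
V(Q) = -1 (V(Q) = -⅙*6 = -1)
d(5/5, 3) + V(k(-2, -3)) = 5/5 - 1 = 5*(⅕) - 1 = 1 - 1 = 0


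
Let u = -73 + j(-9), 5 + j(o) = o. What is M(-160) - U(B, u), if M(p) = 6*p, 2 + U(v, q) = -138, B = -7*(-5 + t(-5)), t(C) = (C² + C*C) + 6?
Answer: -820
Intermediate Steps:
j(o) = -5 + o
t(C) = 6 + 2*C² (t(C) = (C² + C²) + 6 = 2*C² + 6 = 6 + 2*C²)
u = -87 (u = -73 + (-5 - 9) = -73 - 14 = -87)
B = -357 (B = -7*(-5 + (6 + 2*(-5)²)) = -7*(-5 + (6 + 2*25)) = -7*(-5 + (6 + 50)) = -7*(-5 + 56) = -7*51 = -357)
U(v, q) = -140 (U(v, q) = -2 - 138 = -140)
M(-160) - U(B, u) = 6*(-160) - 1*(-140) = -960 + 140 = -820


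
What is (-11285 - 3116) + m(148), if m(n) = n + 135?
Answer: -14118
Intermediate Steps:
m(n) = 135 + n
(-11285 - 3116) + m(148) = (-11285 - 3116) + (135 + 148) = -14401 + 283 = -14118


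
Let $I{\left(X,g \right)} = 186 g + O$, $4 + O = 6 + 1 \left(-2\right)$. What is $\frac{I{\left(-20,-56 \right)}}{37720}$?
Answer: $- \frac{1302}{4715} \approx -0.27614$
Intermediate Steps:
$O = 0$ ($O = -4 + \left(6 + 1 \left(-2\right)\right) = -4 + \left(6 - 2\right) = -4 + 4 = 0$)
$I{\left(X,g \right)} = 186 g$ ($I{\left(X,g \right)} = 186 g + 0 = 186 g$)
$\frac{I{\left(-20,-56 \right)}}{37720} = \frac{186 \left(-56\right)}{37720} = \left(-10416\right) \frac{1}{37720} = - \frac{1302}{4715}$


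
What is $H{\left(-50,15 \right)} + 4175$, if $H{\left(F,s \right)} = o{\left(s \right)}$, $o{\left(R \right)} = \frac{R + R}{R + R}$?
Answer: $4176$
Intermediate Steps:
$o{\left(R \right)} = 1$ ($o{\left(R \right)} = \frac{2 R}{2 R} = 2 R \frac{1}{2 R} = 1$)
$H{\left(F,s \right)} = 1$
$H{\left(-50,15 \right)} + 4175 = 1 + 4175 = 4176$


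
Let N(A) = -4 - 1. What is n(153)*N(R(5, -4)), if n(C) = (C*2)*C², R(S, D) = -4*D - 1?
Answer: -35815770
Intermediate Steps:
R(S, D) = -1 - 4*D
N(A) = -5
n(C) = 2*C³ (n(C) = (2*C)*C² = 2*C³)
n(153)*N(R(5, -4)) = (2*153³)*(-5) = (2*3581577)*(-5) = 7163154*(-5) = -35815770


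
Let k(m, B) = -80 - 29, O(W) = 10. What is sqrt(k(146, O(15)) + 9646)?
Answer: 17*sqrt(33) ≈ 97.658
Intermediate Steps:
k(m, B) = -109
sqrt(k(146, O(15)) + 9646) = sqrt(-109 + 9646) = sqrt(9537) = 17*sqrt(33)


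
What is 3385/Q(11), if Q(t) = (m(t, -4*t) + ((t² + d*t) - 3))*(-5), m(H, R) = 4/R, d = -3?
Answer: -7447/934 ≈ -7.9732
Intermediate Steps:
Q(t) = 15 - 5*t² + 5/t + 15*t (Q(t) = (4/((-4*t)) + ((t² - 3*t) - 3))*(-5) = (4*(-1/(4*t)) + (-3 + t² - 3*t))*(-5) = (-1/t + (-3 + t² - 3*t))*(-5) = (-3 + t² - 1/t - 3*t)*(-5) = 15 - 5*t² + 5/t + 15*t)
3385/Q(11) = 3385/(15 - 5*11² + 5/11 + 15*11) = 3385/(15 - 5*121 + 5*(1/11) + 165) = 3385/(15 - 605 + 5/11 + 165) = 3385/(-4670/11) = 3385*(-11/4670) = -7447/934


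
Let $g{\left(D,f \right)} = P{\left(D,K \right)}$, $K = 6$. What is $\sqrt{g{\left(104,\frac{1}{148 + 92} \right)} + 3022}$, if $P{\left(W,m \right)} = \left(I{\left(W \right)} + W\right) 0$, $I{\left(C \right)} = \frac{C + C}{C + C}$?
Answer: $\sqrt{3022} \approx 54.973$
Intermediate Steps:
$I{\left(C \right)} = 1$ ($I{\left(C \right)} = \frac{2 C}{2 C} = 2 C \frac{1}{2 C} = 1$)
$P{\left(W,m \right)} = 0$ ($P{\left(W,m \right)} = \left(1 + W\right) 0 = 0$)
$g{\left(D,f \right)} = 0$
$\sqrt{g{\left(104,\frac{1}{148 + 92} \right)} + 3022} = \sqrt{0 + 3022} = \sqrt{3022}$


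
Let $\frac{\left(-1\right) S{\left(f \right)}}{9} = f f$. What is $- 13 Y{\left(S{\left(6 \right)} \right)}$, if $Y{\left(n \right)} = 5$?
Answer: $-65$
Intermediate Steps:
$S{\left(f \right)} = - 9 f^{2}$ ($S{\left(f \right)} = - 9 f f = - 9 f^{2}$)
$- 13 Y{\left(S{\left(6 \right)} \right)} = \left(-13\right) 5 = -65$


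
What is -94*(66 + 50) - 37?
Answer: -10941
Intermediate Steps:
-94*(66 + 50) - 37 = -94*116 - 37 = -10904 - 37 = -10941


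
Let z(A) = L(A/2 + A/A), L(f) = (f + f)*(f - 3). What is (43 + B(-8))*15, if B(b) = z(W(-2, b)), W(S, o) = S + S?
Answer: 765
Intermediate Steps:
W(S, o) = 2*S
L(f) = 2*f*(-3 + f) (L(f) = (2*f)*(-3 + f) = 2*f*(-3 + f))
z(A) = 2*(1 + A/2)*(-2 + A/2) (z(A) = 2*(A/2 + A/A)*(-3 + (A/2 + A/A)) = 2*(A*(½) + 1)*(-3 + (A*(½) + 1)) = 2*(A/2 + 1)*(-3 + (A/2 + 1)) = 2*(1 + A/2)*(-3 + (1 + A/2)) = 2*(1 + A/2)*(-2 + A/2))
B(b) = 8 (B(b) = (-4 + 2*(-2))*(2 + 2*(-2))/2 = (-4 - 4)*(2 - 4)/2 = (½)*(-8)*(-2) = 8)
(43 + B(-8))*15 = (43 + 8)*15 = 51*15 = 765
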